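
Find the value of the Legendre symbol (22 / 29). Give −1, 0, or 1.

1

Euler's criterion: (22/29) ≡ 22^14 (mod 29).
22^2 ≡ 20 (mod 29)
22^4 ≡ 23 (mod 29)
22^8 ≡ 7 (mod 29)
22^14 = 22^(8+4+2) ≡ 1 (mod 29).
Result is 1, so (22/29) = 1.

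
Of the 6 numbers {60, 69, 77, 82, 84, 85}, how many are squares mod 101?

(60/101) = -1 → non-residue.
(69/101) = -1 → non-residue.
(77/101) = +1 → QR.
(82/101) = +1 → QR.
(84/101) = +1 → QR.
(85/101) = +1 → QR.
Total quadratic residues among the 6: 4.

4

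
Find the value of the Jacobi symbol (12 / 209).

Pull out 2^2: since 209 ≡ 1 (mod 8), (2/209) = +1, so (2/209)^2 = +1.
Reciprocity: 3 ≡ 3 and 209 ≡ 1 (mod 4), so (3/209) = +(209/3).
Reduce top mod 3: now compute (2/3).
Pull out 2: since 3 ≡ 3 (mod 8), (2/3) = -1.
Reached (1/3) = 1. Collecting the sign flips along the way, the symbol is -1.

-1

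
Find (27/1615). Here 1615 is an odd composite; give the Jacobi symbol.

-1

Reciprocity: 27 ≡ 3 and 1615 ≡ 3 (mod 4), so (27/1615) = −(1615/27).
Reduce top mod 27: now compute (22/27).
Pull out 2: since 27 ≡ 3 (mod 8), (2/27) = -1.
Reciprocity: 11 ≡ 3 and 27 ≡ 3 (mod 4), so (11/27) = −(27/11).
Reduce top mod 11: now compute (5/11).
Reciprocity: 5 ≡ 1 and 11 ≡ 3 (mod 4), so (5/11) = +(11/5).
Reduce top mod 5: now compute (1/5).
Reached (1/5) = 1. Collecting the sign flips along the way, the symbol is -1.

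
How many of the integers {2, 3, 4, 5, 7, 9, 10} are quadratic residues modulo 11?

4

(2/11) = -1 → non-residue.
(3/11) = +1 → QR.
(4/11) = +1 → QR.
(5/11) = +1 → QR.
(7/11) = -1 → non-residue.
(9/11) = +1 → QR.
(10/11) = -1 → non-residue.
Total quadratic residues among the 7: 4.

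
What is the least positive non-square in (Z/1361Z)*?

3

(2/1361) = +1, so 2 is a residue.
(3/1361) = −1, so 3 is the smallest positive non-residue mod 1361.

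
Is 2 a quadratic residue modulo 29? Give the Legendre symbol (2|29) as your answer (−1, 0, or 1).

Euler's criterion: (2/29) ≡ 2^14 (mod 29).
2^2 ≡ 4 (mod 29)
2^4 ≡ 16 (mod 29)
2^8 ≡ 24 (mod 29)
2^14 = 2^(8+4+2) ≡ 28 (mod 29).
Result is 28 ≡ −1, so (2/29) = −1.

-1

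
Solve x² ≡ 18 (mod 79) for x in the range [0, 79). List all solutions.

Since 79 ≡ 3 (mod 4), a square root of 18 is 18^((79+1)/4) = 18^20 mod 79.
Repeated squaring: 18^2≡8, 18^4≡64, 18^8≡67, 18^16≡65 (mod 79).
18^20 = 18^(16+4) ≡ 52 (mod 79).
Check: 52² = 2704 ≡ 18 (mod 79). The two roots are 27 and 52.

27, 52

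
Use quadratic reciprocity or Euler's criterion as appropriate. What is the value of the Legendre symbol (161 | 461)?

-1

Euler's criterion: (161/461) ≡ 161^230 (mod 461).
161^2 ≡ 105 (mod 461)
161^4 ≡ 422 (mod 461)
161^8 ≡ 138 (mod 461)
161^16 ≡ 143 (mod 461)
161^32 ≡ 165 (mod 461)
161^64 ≡ 26 (mod 461)
161^128 ≡ 215 (mod 461)
161^230 = 161^(128+64+32+4+2) ≡ 460 (mod 461).
Result is 460 ≡ −1, so (161/461) = −1.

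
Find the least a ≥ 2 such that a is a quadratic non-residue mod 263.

5

(2/263) = +1, so 2 is a residue.
(3/263) = +1, so 3 is a residue.
(4/263) = +1, so 4 is a residue.
(5/263) = −1, so 5 is the smallest positive non-residue mod 263.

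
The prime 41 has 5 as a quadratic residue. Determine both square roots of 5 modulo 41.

41 ≡ 1 (mod 4), so we find a root by search.
Trying successive values, 13² = 169 ≡ 5 (mod 41). The other root is 41 − 13 = 28.

13, 28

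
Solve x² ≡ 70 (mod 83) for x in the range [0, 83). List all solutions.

Since 83 ≡ 3 (mod 4), a square root of 70 is 70^((83+1)/4) = 70^21 mod 83.
Repeated squaring: 70^2≡3, 70^4≡9, 70^8≡81, 70^16≡4 (mod 83).
70^21 = 70^(16+4+1) ≡ 30 (mod 83).
Check: 30² = 900 ≡ 70 (mod 83). The two roots are 30 and 53.

30, 53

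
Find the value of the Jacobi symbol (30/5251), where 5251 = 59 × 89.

Pull out 2: since 5251 ≡ 3 (mod 8), (2/5251) = -1.
Reciprocity: 15 ≡ 3 and 5251 ≡ 3 (mod 4), so (15/5251) = −(5251/15).
Reduce top mod 15: now compute (1/15).
Reached (1/15) = 1. Collecting the sign flips along the way, the symbol is +1.

1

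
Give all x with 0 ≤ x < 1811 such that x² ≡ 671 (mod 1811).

Since 1811 ≡ 3 (mod 4), a square root of 671 is 671^((1811+1)/4) = 671^453 mod 1811.
Repeated squaring: 671^2≡1113, 671^4≡45, 671^8≡214, 671^16≡521, 671^32≡1602, 671^64≡217, 671^128≡3, 671^256≡9 (mod 1811).
671^453 = 671^(256+128+64+4+1) ≡ 1348 (mod 1811).
Check: 1348² = 1817104 ≡ 671 (mod 1811). The two roots are 463 and 1348.

463, 1348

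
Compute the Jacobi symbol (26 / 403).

Pull out 2: since 403 ≡ 3 (mod 8), (2/403) = -1.
Reciprocity: 13 ≡ 1 and 403 ≡ 3 (mod 4), so (13/403) = +(403/13).
Reduce top mod 13: now compute (0/13).
Top reduces to 0: gcd > 1, so the symbol is 0.

0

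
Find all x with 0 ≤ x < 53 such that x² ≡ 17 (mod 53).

53 ≡ 1 (mod 4), so we find a root by search.
Trying successive values, 21² = 441 ≡ 17 (mod 53). The other root is 53 − 21 = 32.

21, 32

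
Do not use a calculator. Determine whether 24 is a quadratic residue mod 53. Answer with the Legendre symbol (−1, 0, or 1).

1

Pull out 2^3: since 53 ≡ 5 (mod 8), (2/53) = -1, so (2/53)^3 = -1.
Reciprocity: 3 ≡ 3 and 53 ≡ 1 (mod 4), so (3/53) = +(53/3).
Reduce top mod 3: now compute (2/3).
Pull out 2: since 3 ≡ 3 (mod 8), (2/3) = -1.
Reached (1/3) = 1. Collecting the sign flips along the way, the symbol is +1.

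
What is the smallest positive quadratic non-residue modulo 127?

3

(2/127) = +1, so 2 is a residue.
(3/127) = −1, so 3 is the smallest positive non-residue mod 127.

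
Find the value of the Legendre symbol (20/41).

Pull out 2^2: since 41 ≡ 1 (mod 8), (2/41) = +1, so (2/41)^2 = +1.
Reciprocity: 5 ≡ 1 and 41 ≡ 1 (mod 4), so (5/41) = +(41/5).
Reduce top mod 5: now compute (1/5).
Reached (1/5) = 1. Collecting the sign flips along the way, the symbol is +1.

1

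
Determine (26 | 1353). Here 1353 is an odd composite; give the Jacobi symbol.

1

Pull out 2: since 1353 ≡ 1 (mod 8), (2/1353) = +1.
Reciprocity: 13 ≡ 1 and 1353 ≡ 1 (mod 4), so (13/1353) = +(1353/13).
Reduce top mod 13: now compute (1/13).
Reached (1/13) = 1. Collecting the sign flips along the way, the symbol is +1.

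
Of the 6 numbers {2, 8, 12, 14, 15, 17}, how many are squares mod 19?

1

(2/19) = -1 → non-residue.
(8/19) = -1 → non-residue.
(12/19) = -1 → non-residue.
(14/19) = -1 → non-residue.
(15/19) = -1 → non-residue.
(17/19) = +1 → QR.
Total quadratic residues among the 6: 1.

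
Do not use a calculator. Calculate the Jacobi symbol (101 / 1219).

-1

Reciprocity: 101 ≡ 1 and 1219 ≡ 3 (mod 4), so (101/1219) = +(1219/101).
Reduce top mod 101: now compute (7/101).
Reciprocity: 7 ≡ 3 and 101 ≡ 1 (mod 4), so (7/101) = +(101/7).
Reduce top mod 7: now compute (3/7).
Reciprocity: 3 ≡ 3 and 7 ≡ 3 (mod 4), so (3/7) = −(7/3).
Reduce top mod 3: now compute (1/3).
Reached (1/3) = 1. Collecting the sign flips along the way, the symbol is -1.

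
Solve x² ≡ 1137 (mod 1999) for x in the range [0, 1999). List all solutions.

56, 1943

Since 1999 ≡ 3 (mod 4), a square root of 1137 is 1137^((1999+1)/4) = 1137^500 mod 1999.
Repeated squaring: 1137^2≡1415, 1137^4≡1226, 1137^8≡1827, 1137^16≡1598, 1137^32≡881, 1137^64≡549, 1137^128≡1551, 1137^256≡804 (mod 1999).
1137^500 = 1137^(256+128+64+32+16+4) ≡ 1943 (mod 1999).
Check: 1943² = 3775249 ≡ 1137 (mod 1999). The two roots are 56 and 1943.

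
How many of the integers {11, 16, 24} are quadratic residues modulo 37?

(11/37) = +1 → QR.
(16/37) = +1 → QR.
(24/37) = -1 → non-residue.
Total quadratic residues among the 3: 2.

2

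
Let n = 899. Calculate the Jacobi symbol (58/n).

Pull out 2: since 899 ≡ 3 (mod 8), (2/899) = -1.
Reciprocity: 29 ≡ 1 and 899 ≡ 3 (mod 4), so (29/899) = +(899/29).
Reduce top mod 29: now compute (0/29).
Top reduces to 0: gcd > 1, so the symbol is 0.

0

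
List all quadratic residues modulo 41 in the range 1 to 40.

Square k = 1,…,20 (k and 41−k give the same square):
1²=1, 2²=4, 3²=9, 4²=16, 5²=25, 6²=36, 7²≡8, 8²≡23, 9²≡40, 10²≡18, 11²≡39, 12²≡21, 13²≡5, 14²≡32, 15²≡20, 16²≡10, 17²≡2, 18²≡37, 19²≡33, 20²≡31 (mod 41).
So the quadratic residues mod 41 are {1, 2, 4, 5, 8, 9, 10, 16, 18, 20, 21, 23, 25, 31, 32, 33, 36, 37, 39, 40}.

1,2,4,5,8,9,10,16,18,20,21,23,25,31,32,33,36,37,39,40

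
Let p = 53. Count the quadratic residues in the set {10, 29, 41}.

2

(10/53) = +1 → QR.
(29/53) = +1 → QR.
(41/53) = -1 → non-residue.
Total quadratic residues among the 3: 2.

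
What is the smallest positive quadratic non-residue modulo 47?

(2/47) = +1, so 2 is a residue.
(3/47) = +1, so 3 is a residue.
(4/47) = +1, so 4 is a residue.
(5/47) = −1, so 5 is the smallest positive non-residue mod 47.

5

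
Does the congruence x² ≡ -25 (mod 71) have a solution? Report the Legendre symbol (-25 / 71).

-1

First reduce: -25 ≡ 46 (mod 71).
Pull out 2: since 71 ≡ 7 (mod 8), (2/71) = +1.
Reciprocity: 23 ≡ 3 and 71 ≡ 3 (mod 4), so (23/71) = −(71/23).
Reduce top mod 23: now compute (2/23).
Pull out 2: since 23 ≡ 7 (mod 8), (2/23) = +1.
Reached (1/23) = 1. Collecting the sign flips along the way, the symbol is -1.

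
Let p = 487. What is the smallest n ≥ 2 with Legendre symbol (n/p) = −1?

(2/487) = +1, so 2 is a residue.
(3/487) = −1, so 3 is the smallest positive non-residue mod 487.

3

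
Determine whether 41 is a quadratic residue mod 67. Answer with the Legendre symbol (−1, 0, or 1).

-1

Reciprocity: 41 ≡ 1 and 67 ≡ 3 (mod 4), so (41/67) = +(67/41).
Reduce top mod 41: now compute (26/41).
Pull out 2: since 41 ≡ 1 (mod 8), (2/41) = +1.
Reciprocity: 13 ≡ 1 and 41 ≡ 1 (mod 4), so (13/41) = +(41/13).
Reduce top mod 13: now compute (2/13).
Pull out 2: since 13 ≡ 5 (mod 8), (2/13) = -1.
Reached (1/13) = 1. Collecting the sign flips along the way, the symbol is -1.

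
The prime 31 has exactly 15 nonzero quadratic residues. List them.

1,2,4,5,7,8,9,10,14,16,18,19,20,25,28

Square k = 1,…,15 (k and 31−k give the same square):
1²=1, 2²=4, 3²=9, 4²=16, 5²=25, 6²≡5, 7²≡18, 8²≡2, 9²≡19, 10²≡7, 11²≡28, 12²≡20, 13²≡14, 14²≡10, 15²≡8 (mod 31).
So the quadratic residues mod 31 are {1, 2, 4, 5, 7, 8, 9, 10, 14, 16, 18, 19, 20, 25, 28}.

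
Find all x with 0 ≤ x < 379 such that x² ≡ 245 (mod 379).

Since 379 ≡ 3 (mod 4), a square root of 245 is 245^((379+1)/4) = 245^95 mod 379.
Repeated squaring: 245^2≡143, 245^4≡362, 245^8≡289, 245^16≡141, 245^32≡173, 245^64≡367 (mod 379).
245^95 = 245^(64+16+8+4+2+1) ≡ 106 (mod 379).
Check: 106² = 11236 ≡ 245 (mod 379). The two roots are 106 and 273.

106, 273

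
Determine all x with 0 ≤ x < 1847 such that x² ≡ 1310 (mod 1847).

Since 1847 ≡ 3 (mod 4), a square root of 1310 is 1310^((1847+1)/4) = 1310^462 mod 1847.
Repeated squaring: 1310^2≡237, 1310^4≡759, 1310^8≡1664, 1310^16≡243, 1310^32≡1792, 1310^64≡1178, 1310^128≡587, 1310^256≡1027 (mod 1847).
1310^462 = 1310^(256+128+64+8+4+2) ≡ 1183 (mod 1847).
Check: 1183² = 1399489 ≡ 1310 (mod 1847). The two roots are 664 and 1183.

664, 1183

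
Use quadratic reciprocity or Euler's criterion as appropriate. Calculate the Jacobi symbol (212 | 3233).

0

Pull out 2^2: since 3233 ≡ 1 (mod 8), (2/3233) = +1, so (2/3233)^2 = +1.
Reciprocity: 53 ≡ 1 and 3233 ≡ 1 (mod 4), so (53/3233) = +(3233/53).
Reduce top mod 53: now compute (0/53).
Top reduces to 0: gcd > 1, so the symbol is 0.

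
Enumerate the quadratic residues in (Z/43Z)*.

1 4 6 9 10 11 13 14 15 16 17 21 23 24 25 31 35 36 38 40 41

Square k = 1,…,21 (k and 43−k give the same square):
1²=1, 2²=4, 3²=9, 4²=16, 5²=25, 6²=36, 7²≡6, 8²≡21, 9²≡38, 10²≡14, 11²≡35, 12²≡15, 13²≡40, 14²≡24, 15²≡10, 16²≡41, 17²≡31, 18²≡23, 19²≡17, 20²≡13, 21²≡11 (mod 43).
So the quadratic residues mod 43 are {1, 4, 6, 9, 10, 11, 13, 14, 15, 16, 17, 21, 23, 24, 25, 31, 35, 36, 38, 40, 41}.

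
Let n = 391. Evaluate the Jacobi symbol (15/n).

Reciprocity: 15 ≡ 3 and 391 ≡ 3 (mod 4), so (15/391) = −(391/15).
Reduce top mod 15: now compute (1/15).
Reached (1/15) = 1. Collecting the sign flips along the way, the symbol is -1.

-1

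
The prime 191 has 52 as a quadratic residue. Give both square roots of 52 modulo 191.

25, 166

Since 191 ≡ 3 (mod 4), a square root of 52 is 52^((191+1)/4) = 52^48 mod 191.
Repeated squaring: 52^2≡30, 52^4≡136, 52^8≡160, 52^16≡6, 52^32≡36 (mod 191).
52^48 = 52^(32+16) ≡ 25 (mod 191).
Check: 25² = 625 ≡ 52 (mod 191). The two roots are 25 and 166.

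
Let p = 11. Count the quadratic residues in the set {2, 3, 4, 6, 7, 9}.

(2/11) = -1 → non-residue.
(3/11) = +1 → QR.
(4/11) = +1 → QR.
(6/11) = -1 → non-residue.
(7/11) = -1 → non-residue.
(9/11) = +1 → QR.
Total quadratic residues among the 6: 3.

3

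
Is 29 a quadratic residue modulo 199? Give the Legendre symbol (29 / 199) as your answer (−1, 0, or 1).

1

Reciprocity: 29 ≡ 1 and 199 ≡ 3 (mod 4), so (29/199) = +(199/29).
Reduce top mod 29: now compute (25/29).
Reciprocity: 25 ≡ 1 and 29 ≡ 1 (mod 4), so (25/29) = +(29/25).
Reduce top mod 25: now compute (4/25).
Pull out 2^2: since 25 ≡ 1 (mod 8), (2/25) = +1, so (2/25)^2 = +1.
Reached (1/25) = 1. Collecting the sign flips along the way, the symbol is +1.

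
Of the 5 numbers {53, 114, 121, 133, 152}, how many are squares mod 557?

3

(53/557) = -1 → non-residue.
(114/557) = +1 → QR.
(121/557) = +1 → QR.
(133/557) = +1 → QR.
(152/557) = -1 → non-residue.
Total quadratic residues among the 5: 3.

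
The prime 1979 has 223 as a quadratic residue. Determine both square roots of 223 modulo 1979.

Since 1979 ≡ 3 (mod 4), a square root of 223 is 223^((1979+1)/4) = 223^495 mod 1979.
Repeated squaring: 223^2≡254, 223^4≡1188, 223^8≡317, 223^16≡1539, 223^32≡1637, 223^64≡203, 223^128≡1629, 223^256≡1781 (mod 1979).
223^495 = 223^(256+128+64+32+8+4+2+1) ≡ 1392 (mod 1979).
Check: 1392² = 1937664 ≡ 223 (mod 1979). The two roots are 587 and 1392.

587, 1392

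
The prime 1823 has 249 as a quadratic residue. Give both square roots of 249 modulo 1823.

500, 1323

Since 1823 ≡ 3 (mod 4), a square root of 249 is 249^((1823+1)/4) = 249^456 mod 1823.
Repeated squaring: 249^2≡19, 249^4≡361, 249^8≡888, 249^16≡1008, 249^32≡653, 249^64≡1650, 249^128≡761, 249^256≡1230 (mod 1823).
249^456 = 249^(256+128+64+8) ≡ 1323 (mod 1823).
Check: 1323² = 1750329 ≡ 249 (mod 1823). The two roots are 500 and 1323.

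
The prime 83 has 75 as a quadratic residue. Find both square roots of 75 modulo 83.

Since 83 ≡ 3 (mod 4), a square root of 75 is 75^((83+1)/4) = 75^21 mod 83.
Repeated squaring: 75^2≡64, 75^4≡29, 75^8≡11, 75^16≡38 (mod 83).
75^21 = 75^(16+4+1) ≡ 65 (mod 83).
Check: 65² = 4225 ≡ 75 (mod 83). The two roots are 18 and 65.

18, 65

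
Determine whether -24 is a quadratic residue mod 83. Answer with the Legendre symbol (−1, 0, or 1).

Euler's criterion: (-24/83) ≡ 59^41 (mod 83).
59^2 ≡ 78 (mod 83)
59^4 ≡ 25 (mod 83)
59^8 ≡ 44 (mod 83)
59^16 ≡ 27 (mod 83)
59^32 ≡ 65 (mod 83)
59^41 = 59^(32+8+1) ≡ 1 (mod 83).
Result is 1, so (-24/83) = 1.

1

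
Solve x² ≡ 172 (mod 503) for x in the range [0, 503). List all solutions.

Since 503 ≡ 3 (mod 4), a square root of 172 is 172^((503+1)/4) = 172^126 mod 503.
Repeated squaring: 172^2≡410, 172^4≡98, 172^8≡47, 172^16≡197, 172^32≡78, 172^64≡48 (mod 503).
172^126 = 172^(64+32+16+8+4+2) ≡ 462 (mod 503).
Check: 462² = 213444 ≡ 172 (mod 503). The two roots are 41 and 462.

41, 462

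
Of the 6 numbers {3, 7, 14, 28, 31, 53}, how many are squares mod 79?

1

(3/79) = -1 → non-residue.
(7/79) = -1 → non-residue.
(14/79) = -1 → non-residue.
(28/79) = -1 → non-residue.
(31/79) = +1 → QR.
(53/79) = -1 → non-residue.
Total quadratic residues among the 6: 1.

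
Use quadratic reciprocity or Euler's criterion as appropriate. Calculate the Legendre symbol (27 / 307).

-1

Reciprocity: 27 ≡ 3 and 307 ≡ 3 (mod 4), so (27/307) = −(307/27).
Reduce top mod 27: now compute (10/27).
Pull out 2: since 27 ≡ 3 (mod 8), (2/27) = -1.
Reciprocity: 5 ≡ 1 and 27 ≡ 3 (mod 4), so (5/27) = +(27/5).
Reduce top mod 5: now compute (2/5).
Pull out 2: since 5 ≡ 5 (mod 8), (2/5) = -1.
Reached (1/5) = 1. Collecting the sign flips along the way, the symbol is -1.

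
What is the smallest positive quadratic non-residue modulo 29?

2

(2/29) = −1, so 2 is the smallest positive non-residue mod 29.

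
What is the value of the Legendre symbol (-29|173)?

1

Euler's criterion: (-29/173) ≡ 144^86 (mod 173).
144^2 ≡ 149 (mod 173)
144^4 ≡ 57 (mod 173)
144^8 ≡ 135 (mod 173)
144^16 ≡ 60 (mod 173)
144^32 ≡ 140 (mod 173)
144^64 ≡ 51 (mod 173)
144^86 = 144^(64+16+4+2) ≡ 1 (mod 173).
Result is 1, so (-29/173) = 1.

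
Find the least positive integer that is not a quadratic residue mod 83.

2

(2/83) = −1, so 2 is the smallest positive non-residue mod 83.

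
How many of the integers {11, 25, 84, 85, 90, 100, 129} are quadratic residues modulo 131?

(11/131) = +1 → QR.
(25/131) = +1 → QR.
(84/131) = +1 → QR.
(85/131) = -1 → non-residue.
(90/131) = -1 → non-residue.
(100/131) = +1 → QR.
(129/131) = +1 → QR.
Total quadratic residues among the 7: 5.

5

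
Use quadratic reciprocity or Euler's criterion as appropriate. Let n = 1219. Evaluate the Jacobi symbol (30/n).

1

Pull out 2: since 1219 ≡ 3 (mod 8), (2/1219) = -1.
Reciprocity: 15 ≡ 3 and 1219 ≡ 3 (mod 4), so (15/1219) = −(1219/15).
Reduce top mod 15: now compute (4/15).
Pull out 2^2: since 15 ≡ 7 (mod 8), (2/15) = +1, so (2/15)^2 = +1.
Reached (1/15) = 1. Collecting the sign flips along the way, the symbol is +1.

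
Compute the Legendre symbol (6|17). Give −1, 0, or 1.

Euler's criterion: (6/17) ≡ 6^8 (mod 17).
6^2 ≡ 2 (mod 17)
6^4 ≡ 4 (mod 17)
6^8 ≡ 16 (mod 17)
6^8 = 6^(8) ≡ 16 (mod 17).
Result is 16 ≡ −1, so (6/17) = −1.

-1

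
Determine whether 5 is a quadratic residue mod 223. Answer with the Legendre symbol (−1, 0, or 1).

Reciprocity: 5 ≡ 1 and 223 ≡ 3 (mod 4), so (5/223) = +(223/5).
Reduce top mod 5: now compute (3/5).
Reciprocity: 3 ≡ 3 and 5 ≡ 1 (mod 4), so (3/5) = +(5/3).
Reduce top mod 3: now compute (2/3).
Pull out 2: since 3 ≡ 3 (mod 8), (2/3) = -1.
Reached (1/3) = 1. Collecting the sign flips along the way, the symbol is -1.

-1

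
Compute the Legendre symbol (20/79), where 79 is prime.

1

Euler's criterion: (20/79) ≡ 20^39 (mod 79).
20^2 ≡ 5 (mod 79)
20^4 ≡ 25 (mod 79)
20^8 ≡ 72 (mod 79)
20^16 ≡ 49 (mod 79)
20^32 ≡ 31 (mod 79)
20^39 = 20^(32+4+2+1) ≡ 1 (mod 79).
Result is 1, so (20/79) = 1.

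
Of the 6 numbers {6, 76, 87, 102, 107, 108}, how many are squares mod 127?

3

(6/127) = -1 → non-residue.
(76/127) = +1 → QR.
(87/127) = +1 → QR.
(102/127) = -1 → non-residue.
(107/127) = +1 → QR.
(108/127) = -1 → non-residue.
Total quadratic residues among the 6: 3.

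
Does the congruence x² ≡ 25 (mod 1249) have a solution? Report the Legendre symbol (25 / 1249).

1

Reciprocity: 25 ≡ 1 and 1249 ≡ 1 (mod 4), so (25/1249) = +(1249/25).
Reduce top mod 25: now compute (24/25).
Pull out 2^3: since 25 ≡ 1 (mod 8), (2/25) = +1, so (2/25)^3 = +1.
Reciprocity: 3 ≡ 3 and 25 ≡ 1 (mod 4), so (3/25) = +(25/3).
Reduce top mod 3: now compute (1/3).
Reached (1/3) = 1. Collecting the sign flips along the way, the symbol is +1.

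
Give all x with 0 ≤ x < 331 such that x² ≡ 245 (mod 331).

24, 307

Since 331 ≡ 3 (mod 4), a square root of 245 is 245^((331+1)/4) = 245^83 mod 331.
Repeated squaring: 245^2≡114, 245^4≡87, 245^8≡287, 245^16≡281, 245^32≡183, 245^64≡58 (mod 331).
245^83 = 245^(64+16+2+1) ≡ 24 (mod 331).
Check: 24² = 576 ≡ 245 (mod 331). The two roots are 24 and 307.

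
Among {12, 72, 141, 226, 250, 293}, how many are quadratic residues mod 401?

3

(12/401) = -1 → non-residue.
(72/401) = +1 → QR.
(141/401) = -1 → non-residue.
(226/401) = +1 → QR.
(250/401) = +1 → QR.
(293/401) = -1 → non-residue.
Total quadratic residues among the 6: 3.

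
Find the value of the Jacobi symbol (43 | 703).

Reciprocity: 43 ≡ 3 and 703 ≡ 3 (mod 4), so (43/703) = −(703/43).
Reduce top mod 43: now compute (15/43).
Reciprocity: 15 ≡ 3 and 43 ≡ 3 (mod 4), so (15/43) = −(43/15).
Reduce top mod 15: now compute (13/15).
Reciprocity: 13 ≡ 1 and 15 ≡ 3 (mod 4), so (13/15) = +(15/13).
Reduce top mod 13: now compute (2/13).
Pull out 2: since 13 ≡ 5 (mod 8), (2/13) = -1.
Reached (1/13) = 1. Collecting the sign flips along the way, the symbol is -1.

-1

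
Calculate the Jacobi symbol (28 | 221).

1

Pull out 2^2: since 221 ≡ 5 (mod 8), (2/221) = -1, so (2/221)^2 = +1.
Reciprocity: 7 ≡ 3 and 221 ≡ 1 (mod 4), so (7/221) = +(221/7).
Reduce top mod 7: now compute (4/7).
Pull out 2^2: since 7 ≡ 7 (mod 8), (2/7) = +1, so (2/7)^2 = +1.
Reached (1/7) = 1. Collecting the sign flips along the way, the symbol is +1.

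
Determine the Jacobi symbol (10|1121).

Pull out 2: since 1121 ≡ 1 (mod 8), (2/1121) = +1.
Reciprocity: 5 ≡ 1 and 1121 ≡ 1 (mod 4), so (5/1121) = +(1121/5).
Reduce top mod 5: now compute (1/5).
Reached (1/5) = 1. Collecting the sign flips along the way, the symbol is +1.

1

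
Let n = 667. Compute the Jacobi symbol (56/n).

Pull out 2^3: since 667 ≡ 3 (mod 8), (2/667) = -1, so (2/667)^3 = -1.
Reciprocity: 7 ≡ 3 and 667 ≡ 3 (mod 4), so (7/667) = −(667/7).
Reduce top mod 7: now compute (2/7).
Pull out 2: since 7 ≡ 7 (mod 8), (2/7) = +1.
Reached (1/7) = 1. Collecting the sign flips along the way, the symbol is +1.

1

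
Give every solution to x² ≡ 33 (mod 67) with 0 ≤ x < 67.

Since 67 ≡ 3 (mod 4), a square root of 33 is 33^((67+1)/4) = 33^17 mod 67.
Repeated squaring: 33^2≡17, 33^4≡21, 33^8≡39, 33^16≡47 (mod 67).
33^17 = 33^(16+1) ≡ 10 (mod 67).
Check: 10² = 100 ≡ 33 (mod 67). The two roots are 10 and 57.

10, 57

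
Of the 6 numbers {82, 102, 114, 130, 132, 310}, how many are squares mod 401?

3

(82/401) = +1 → QR.
(102/401) = +1 → QR.
(114/401) = +1 → QR.
(130/401) = -1 → non-residue.
(132/401) = -1 → non-residue.
(310/401) = -1 → non-residue.
Total quadratic residues among the 6: 3.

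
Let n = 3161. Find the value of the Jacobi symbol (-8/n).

1

First reduce: -8 ≡ 3153 (mod 3161).
Reciprocity: 3153 ≡ 1 and 3161 ≡ 1 (mod 4), so (3153/3161) = +(3161/3153).
Reduce top mod 3153: now compute (8/3153).
Pull out 2^3: since 3153 ≡ 1 (mod 8), (2/3153) = +1, so (2/3153)^3 = +1.
Reached (1/3153) = 1. Collecting the sign flips along the way, the symbol is +1.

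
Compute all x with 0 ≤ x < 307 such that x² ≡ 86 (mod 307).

123, 184

Since 307 ≡ 3 (mod 4), a square root of 86 is 86^((307+1)/4) = 86^77 mod 307.
Repeated squaring: 86^2≡28, 86^4≡170, 86^8≡42, 86^16≡229, 86^32≡251, 86^64≡66 (mod 307).
86^77 = 86^(64+8+4+1) ≡ 184 (mod 307).
Check: 184² = 33856 ≡ 86 (mod 307). The two roots are 123 and 184.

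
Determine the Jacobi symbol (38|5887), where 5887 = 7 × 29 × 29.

-1

Pull out 2: since 5887 ≡ 7 (mod 8), (2/5887) = +1.
Reciprocity: 19 ≡ 3 and 5887 ≡ 3 (mod 4), so (19/5887) = −(5887/19).
Reduce top mod 19: now compute (16/19).
Pull out 2^4: since 19 ≡ 3 (mod 8), (2/19) = -1, so (2/19)^4 = +1.
Reached (1/19) = 1. Collecting the sign flips along the way, the symbol is -1.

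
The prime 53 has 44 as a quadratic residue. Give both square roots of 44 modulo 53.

53 ≡ 1 (mod 4), so we find a root by search.
Trying successive values, 16² = 256 ≡ 44 (mod 53). The other root is 53 − 16 = 37.

16, 37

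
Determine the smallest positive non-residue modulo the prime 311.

(2/311) = +1, so 2 is a residue.
(3/311) = +1, so 3 is a residue.
(4/311) = +1, so 4 is a residue.
(5/311) = +1, so 5 is a residue.
(6/311) = +1, so 6 is a residue.
(7/311) = +1, so 7 is a residue.
(8/311) = +1, so 8 is a residue.
(9/311) = +1, so 9 is a residue.
(10/311) = +1, so 10 is a residue.
(11/311) = −1, so 11 is the smallest positive non-residue mod 311.

11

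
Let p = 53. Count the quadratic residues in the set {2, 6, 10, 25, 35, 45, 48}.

(2/53) = -1 → non-residue.
(6/53) = +1 → QR.
(10/53) = +1 → QR.
(25/53) = +1 → QR.
(35/53) = -1 → non-residue.
(45/53) = -1 → non-residue.
(48/53) = -1 → non-residue.
Total quadratic residues among the 7: 3.

3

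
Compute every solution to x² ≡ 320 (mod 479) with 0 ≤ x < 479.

176, 303

Since 479 ≡ 3 (mod 4), a square root of 320 is 320^((479+1)/4) = 320^120 mod 479.
Repeated squaring: 320^2≡373, 320^4≡219, 320^8≡61, 320^16≡368, 320^32≡346, 320^64≡445 (mod 479).
320^120 = 320^(64+32+16+8) ≡ 176 (mod 479).
Check: 176² = 30976 ≡ 320 (mod 479). The two roots are 176 and 303.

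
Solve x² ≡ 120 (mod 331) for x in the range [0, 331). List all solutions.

38, 293

Since 331 ≡ 3 (mod 4), a square root of 120 is 120^((331+1)/4) = 120^83 mod 331.
Repeated squaring: 120^2≡167, 120^4≡85, 120^8≡274, 120^16≡270, 120^32≡80, 120^64≡111 (mod 331).
120^83 = 120^(64+16+2+1) ≡ 293 (mod 331).
Check: 293² = 85849 ≡ 120 (mod 331). The two roots are 38 and 293.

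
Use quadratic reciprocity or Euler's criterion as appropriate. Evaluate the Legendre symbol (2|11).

Pull out 2: since 11 ≡ 3 (mod 8), (2/11) = -1.
Reached (1/11) = 1. Collecting the sign flips along the way, the symbol is -1.

-1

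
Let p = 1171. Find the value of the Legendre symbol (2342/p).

0

First reduce: 2342 ≡ 0 (mod 1171).
Top reduces to 0: gcd > 1, so the symbol is 0.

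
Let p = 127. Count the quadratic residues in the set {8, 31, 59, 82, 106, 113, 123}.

4

(8/127) = +1 → QR.
(31/127) = +1 → QR.
(59/127) = -1 → non-residue.
(82/127) = +1 → QR.
(106/127) = -1 → non-residue.
(113/127) = +1 → QR.
(123/127) = -1 → non-residue.
Total quadratic residues among the 7: 4.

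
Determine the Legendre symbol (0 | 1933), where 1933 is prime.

Top reduces to 0: gcd > 1, so the symbol is 0.

0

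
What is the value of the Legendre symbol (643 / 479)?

First reduce: 643 ≡ 164 (mod 479).
Pull out 2^2: since 479 ≡ 7 (mod 8), (2/479) = +1, so (2/479)^2 = +1.
Reciprocity: 41 ≡ 1 and 479 ≡ 3 (mod 4), so (41/479) = +(479/41).
Reduce top mod 41: now compute (28/41).
Pull out 2^2: since 41 ≡ 1 (mod 8), (2/41) = +1, so (2/41)^2 = +1.
Reciprocity: 7 ≡ 3 and 41 ≡ 1 (mod 4), so (7/41) = +(41/7).
Reduce top mod 7: now compute (6/7).
Pull out 2: since 7 ≡ 7 (mod 8), (2/7) = +1.
Reciprocity: 3 ≡ 3 and 7 ≡ 3 (mod 4), so (3/7) = −(7/3).
Reduce top mod 3: now compute (1/3).
Reached (1/3) = 1. Collecting the sign flips along the way, the symbol is -1.

-1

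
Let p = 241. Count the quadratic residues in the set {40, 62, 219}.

(40/241) = +1 → QR.
(62/241) = -1 → non-residue.
(219/241) = -1 → non-residue.
Total quadratic residues among the 3: 1.

1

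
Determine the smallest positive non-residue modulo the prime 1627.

(2/1627) = −1, so 2 is the smallest positive non-residue mod 1627.

2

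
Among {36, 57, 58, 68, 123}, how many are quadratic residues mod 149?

(36/149) = +1 → QR.
(57/149) = -1 → non-residue.
(58/149) = -1 → non-residue.
(68/149) = +1 → QR.
(123/149) = +1 → QR.
Total quadratic residues among the 5: 3.

3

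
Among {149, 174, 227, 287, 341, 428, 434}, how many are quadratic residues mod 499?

5

(149/499) = -1 → non-residue.
(174/499) = +1 → QR.
(227/499) = +1 → QR.
(287/499) = +1 → QR.
(341/499) = -1 → non-residue.
(428/499) = +1 → QR.
(434/499) = +1 → QR.
Total quadratic residues among the 7: 5.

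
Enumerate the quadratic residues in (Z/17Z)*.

1,2,4,8,9,13,15,16

Square k = 1,…,8 (k and 17−k give the same square):
1²=1, 2²=4, 3²=9, 4²=16, 5²≡8, 6²≡2, 7²≡15, 8²≡13 (mod 17).
So the quadratic residues mod 17 are {1, 2, 4, 8, 9, 13, 15, 16}.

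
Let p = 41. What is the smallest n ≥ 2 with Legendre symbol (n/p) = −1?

(2/41) = +1, so 2 is a residue.
(3/41) = −1, so 3 is the smallest positive non-residue mod 41.

3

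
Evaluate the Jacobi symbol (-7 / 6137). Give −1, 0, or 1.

-1

First reduce: -7 ≡ 6130 (mod 6137).
Pull out 2: since 6137 ≡ 1 (mod 8), (2/6137) = +1.
Reciprocity: 3065 ≡ 1 and 6137 ≡ 1 (mod 4), so (3065/6137) = +(6137/3065).
Reduce top mod 3065: now compute (7/3065).
Reciprocity: 7 ≡ 3 and 3065 ≡ 1 (mod 4), so (7/3065) = +(3065/7).
Reduce top mod 7: now compute (6/7).
Pull out 2: since 7 ≡ 7 (mod 8), (2/7) = +1.
Reciprocity: 3 ≡ 3 and 7 ≡ 3 (mod 4), so (3/7) = −(7/3).
Reduce top mod 3: now compute (1/3).
Reached (1/3) = 1. Collecting the sign flips along the way, the symbol is -1.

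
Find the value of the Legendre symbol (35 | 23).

1

First reduce: 35 ≡ 12 (mod 23).
Pull out 2^2: since 23 ≡ 7 (mod 8), (2/23) = +1, so (2/23)^2 = +1.
Reciprocity: 3 ≡ 3 and 23 ≡ 3 (mod 4), so (3/23) = −(23/3).
Reduce top mod 3: now compute (2/3).
Pull out 2: since 3 ≡ 3 (mod 8), (2/3) = -1.
Reached (1/3) = 1. Collecting the sign flips along the way, the symbol is +1.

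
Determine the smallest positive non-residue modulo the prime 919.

(2/919) = +1, so 2 is a residue.
(3/919) = −1, so 3 is the smallest positive non-residue mod 919.

3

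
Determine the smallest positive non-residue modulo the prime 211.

(2/211) = −1, so 2 is the smallest positive non-residue mod 211.

2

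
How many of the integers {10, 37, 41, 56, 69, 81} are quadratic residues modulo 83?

(10/83) = +1 → QR.
(37/83) = +1 → QR.
(41/83) = +1 → QR.
(56/83) = -1 → non-residue.
(69/83) = +1 → QR.
(81/83) = +1 → QR.
Total quadratic residues among the 6: 5.

5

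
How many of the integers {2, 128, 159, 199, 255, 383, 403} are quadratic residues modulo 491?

3

(2/491) = -1 → non-residue.
(128/491) = -1 → non-residue.
(159/491) = -1 → non-residue.
(199/491) = +1 → QR.
(255/491) = +1 → QR.
(383/491) = -1 → non-residue.
(403/491) = +1 → QR.
Total quadratic residues among the 7: 3.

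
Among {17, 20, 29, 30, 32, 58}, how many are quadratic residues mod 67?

2

(17/67) = +1 → QR.
(20/67) = -1 → non-residue.
(29/67) = +1 → QR.
(30/67) = -1 → non-residue.
(32/67) = -1 → non-residue.
(58/67) = -1 → non-residue.
Total quadratic residues among the 6: 2.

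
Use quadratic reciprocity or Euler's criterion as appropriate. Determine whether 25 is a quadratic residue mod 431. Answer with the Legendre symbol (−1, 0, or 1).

1

Euler's criterion: (25/431) ≡ 25^215 (mod 431).
25^2 ≡ 194 (mod 431)
25^4 ≡ 139 (mod 431)
25^8 ≡ 357 (mod 431)
25^16 ≡ 304 (mod 431)
25^32 ≡ 182 (mod 431)
25^64 ≡ 368 (mod 431)
25^128 ≡ 90 (mod 431)
25^215 = 25^(128+64+16+4+2+1) ≡ 1 (mod 431).
Result is 1, so (25/431) = 1.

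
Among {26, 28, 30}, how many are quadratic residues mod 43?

(26/43) = -1 → non-residue.
(28/43) = -1 → non-residue.
(30/43) = -1 → non-residue.
Total quadratic residues among the 3: 0.

0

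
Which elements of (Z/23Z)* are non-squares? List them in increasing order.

5,7,10,11,14,15,17,19,20,21,22

Square k = 1,…,11 (k and 23−k give the same square):
1²=1, 2²=4, 3²=9, 4²=16, 5²≡2, 6²≡13, 7²≡3, 8²≡18, 9²≡12, 10²≡8, 11²≡6 (mod 23).
The residues are {1, 2, 3, 4, 6, 8, 9, 12, 13, 16, 18}; the non-residues are the remaining 11 nonzero classes.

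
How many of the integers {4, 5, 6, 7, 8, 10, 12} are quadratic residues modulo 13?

(4/13) = +1 → QR.
(5/13) = -1 → non-residue.
(6/13) = -1 → non-residue.
(7/13) = -1 → non-residue.
(8/13) = -1 → non-residue.
(10/13) = +1 → QR.
(12/13) = +1 → QR.
Total quadratic residues among the 7: 3.

3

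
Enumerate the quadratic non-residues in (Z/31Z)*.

3 6 11 12 13 15 17 21 22 23 24 26 27 29 30

Square k = 1,…,15 (k and 31−k give the same square):
1²=1, 2²=4, 3²=9, 4²=16, 5²=25, 6²≡5, 7²≡18, 8²≡2, 9²≡19, 10²≡7, 11²≡28, 12²≡20, 13²≡14, 14²≡10, 15²≡8 (mod 31).
The residues are {1, 2, 4, 5, 7, 8, 9, 10, 14, 16, 18, 19, 20, 25, 28}; the non-residues are the remaining 15 nonzero classes.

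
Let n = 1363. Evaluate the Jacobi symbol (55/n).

Reciprocity: 55 ≡ 3 and 1363 ≡ 3 (mod 4), so (55/1363) = −(1363/55).
Reduce top mod 55: now compute (43/55).
Reciprocity: 43 ≡ 3 and 55 ≡ 3 (mod 4), so (43/55) = −(55/43).
Reduce top mod 43: now compute (12/43).
Pull out 2^2: since 43 ≡ 3 (mod 8), (2/43) = -1, so (2/43)^2 = +1.
Reciprocity: 3 ≡ 3 and 43 ≡ 3 (mod 4), so (3/43) = −(43/3).
Reduce top mod 3: now compute (1/3).
Reached (1/3) = 1. Collecting the sign flips along the way, the symbol is -1.

-1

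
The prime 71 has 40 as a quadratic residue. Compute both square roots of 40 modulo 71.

Since 71 ≡ 3 (mod 4), a square root of 40 is 40^((71+1)/4) = 40^18 mod 71.
Repeated squaring: 40^2≡38, 40^4≡24, 40^8≡8, 40^16≡64 (mod 71).
40^18 = 40^(16+2) ≡ 18 (mod 71).
Check: 18² = 324 ≡ 40 (mod 71). The two roots are 18 and 53.

18, 53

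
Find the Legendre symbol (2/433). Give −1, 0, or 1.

1

Pull out 2: since 433 ≡ 1 (mod 8), (2/433) = +1.
Reached (1/433) = 1. Collecting the sign flips along the way, the symbol is +1.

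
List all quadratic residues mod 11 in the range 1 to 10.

1, 3, 4, 5, 9

Square k = 1,…,5 (k and 11−k give the same square):
1²=1, 2²=4, 3²=9, 4²≡5, 5²≡3 (mod 11).
So the quadratic residues mod 11 are {1, 3, 4, 5, 9}.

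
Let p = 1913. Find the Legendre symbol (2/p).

1

Pull out 2: since 1913 ≡ 1 (mod 8), (2/1913) = +1.
Reached (1/1913) = 1. Collecting the sign flips along the way, the symbol is +1.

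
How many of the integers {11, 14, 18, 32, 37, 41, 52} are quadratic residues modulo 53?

(11/53) = +1 → QR.
(14/53) = -1 → non-residue.
(18/53) = -1 → non-residue.
(32/53) = -1 → non-residue.
(37/53) = +1 → QR.
(41/53) = -1 → non-residue.
(52/53) = +1 → QR.
Total quadratic residues among the 7: 3.

3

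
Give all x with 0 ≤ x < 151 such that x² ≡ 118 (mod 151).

Since 151 ≡ 3 (mod 4), a square root of 118 is 118^((151+1)/4) = 118^38 mod 151.
Repeated squaring: 118^2≡32, 118^4≡118, 118^8≡32, 118^16≡118, 118^32≡32 (mod 151).
118^38 = 118^(32+4+2) ≡ 32 (mod 151).
Check: 32² = 1024 ≡ 118 (mod 151). The two roots are 32 and 119.

32, 119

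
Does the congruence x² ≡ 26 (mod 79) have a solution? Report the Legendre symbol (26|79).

1

Pull out 2: since 79 ≡ 7 (mod 8), (2/79) = +1.
Reciprocity: 13 ≡ 1 and 79 ≡ 3 (mod 4), so (13/79) = +(79/13).
Reduce top mod 13: now compute (1/13).
Reached (1/13) = 1. Collecting the sign flips along the way, the symbol is +1.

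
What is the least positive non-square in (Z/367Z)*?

(2/367) = +1, so 2 is a residue.
(3/367) = −1, so 3 is the smallest positive non-residue mod 367.

3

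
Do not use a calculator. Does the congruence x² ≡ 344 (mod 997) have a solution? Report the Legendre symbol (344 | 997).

Pull out 2^3: since 997 ≡ 5 (mod 8), (2/997) = -1, so (2/997)^3 = -1.
Reciprocity: 43 ≡ 3 and 997 ≡ 1 (mod 4), so (43/997) = +(997/43).
Reduce top mod 43: now compute (8/43).
Pull out 2^3: since 43 ≡ 3 (mod 8), (2/43) = -1, so (2/43)^3 = -1.
Reached (1/43) = 1. Collecting the sign flips along the way, the symbol is +1.

1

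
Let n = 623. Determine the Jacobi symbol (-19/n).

-1

First reduce: -19 ≡ 604 (mod 623).
Pull out 2^2: since 623 ≡ 7 (mod 8), (2/623) = +1, so (2/623)^2 = +1.
Reciprocity: 151 ≡ 3 and 623 ≡ 3 (mod 4), so (151/623) = −(623/151).
Reduce top mod 151: now compute (19/151).
Reciprocity: 19 ≡ 3 and 151 ≡ 3 (mod 4), so (19/151) = −(151/19).
Reduce top mod 19: now compute (18/19).
Pull out 2: since 19 ≡ 3 (mod 8), (2/19) = -1.
Reciprocity: 9 ≡ 1 and 19 ≡ 3 (mod 4), so (9/19) = +(19/9).
Reduce top mod 9: now compute (1/9).
Reached (1/9) = 1. Collecting the sign flips along the way, the symbol is -1.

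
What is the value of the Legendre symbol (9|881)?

Euler's criterion: (9/881) ≡ 9^440 (mod 881).
9^2 ≡ 81 (mod 881)
9^4 ≡ 394 (mod 881)
9^8 ≡ 180 (mod 881)
9^16 ≡ 684 (mod 881)
9^32 ≡ 45 (mod 881)
9^64 ≡ 263 (mod 881)
9^128 ≡ 451 (mod 881)
9^256 ≡ 771 (mod 881)
9^440 = 9^(256+128+32+16+8) ≡ 1 (mod 881).
Result is 1, so (9/881) = 1.

1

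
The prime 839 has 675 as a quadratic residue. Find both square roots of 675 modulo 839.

224, 615

Since 839 ≡ 3 (mod 4), a square root of 675 is 675^((839+1)/4) = 675^210 mod 839.
Repeated squaring: 675^2≡48, 675^4≡626, 675^8≡63, 675^16≡613, 675^32≡736, 675^64≡541, 675^128≡709 (mod 839).
675^210 = 675^(128+64+16+2) ≡ 224 (mod 839).
Check: 224² = 50176 ≡ 675 (mod 839). The two roots are 224 and 615.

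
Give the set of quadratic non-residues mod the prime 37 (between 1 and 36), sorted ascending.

Square k = 1,…,18 (k and 37−k give the same square):
1²=1, 2²=4, 3²=9, 4²=16, 5²=25, 6²=36, 7²≡12, 8²≡27, 9²≡7, 10²≡26, 11²≡10, 12²≡33, 13²≡21, 14²≡11, 15²≡3, 16²≡34, 17²≡30, 18²≡28 (mod 37).
The residues are {1, 3, 4, 7, 9, 10, 11, 12, 16, 21, 25, 26, 27, 28, 30, 33, 34, 36}; the non-residues are the remaining 18 nonzero classes.

2 5 6 8 13 14 15 17 18 19 20 22 23 24 29 31 32 35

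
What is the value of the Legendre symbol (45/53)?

Reciprocity: 45 ≡ 1 and 53 ≡ 1 (mod 4), so (45/53) = +(53/45).
Reduce top mod 45: now compute (8/45).
Pull out 2^3: since 45 ≡ 5 (mod 8), (2/45) = -1, so (2/45)^3 = -1.
Reached (1/45) = 1. Collecting the sign flips along the way, the symbol is -1.

-1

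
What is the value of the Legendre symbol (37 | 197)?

1

Reciprocity: 37 ≡ 1 and 197 ≡ 1 (mod 4), so (37/197) = +(197/37).
Reduce top mod 37: now compute (12/37).
Pull out 2^2: since 37 ≡ 5 (mod 8), (2/37) = -1, so (2/37)^2 = +1.
Reciprocity: 3 ≡ 3 and 37 ≡ 1 (mod 4), so (3/37) = +(37/3).
Reduce top mod 3: now compute (1/3).
Reached (1/3) = 1. Collecting the sign flips along the way, the symbol is +1.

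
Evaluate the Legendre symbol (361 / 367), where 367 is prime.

1

Euler's criterion: (361/367) ≡ 361^183 (mod 367).
361^2 ≡ 36 (mod 367)
361^4 ≡ 195 (mod 367)
361^8 ≡ 224 (mod 367)
361^16 ≡ 264 (mod 367)
361^32 ≡ 333 (mod 367)
361^64 ≡ 55 (mod 367)
361^128 ≡ 89 (mod 367)
361^183 = 361^(128+32+16+4+2+1) ≡ 1 (mod 367).
Result is 1, so (361/367) = 1.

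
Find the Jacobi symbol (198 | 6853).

0

Pull out 2: since 6853 ≡ 5 (mod 8), (2/6853) = -1.
Reciprocity: 99 ≡ 3 and 6853 ≡ 1 (mod 4), so (99/6853) = +(6853/99).
Reduce top mod 99: now compute (22/99).
Pull out 2: since 99 ≡ 3 (mod 8), (2/99) = -1.
Reciprocity: 11 ≡ 3 and 99 ≡ 3 (mod 4), so (11/99) = −(99/11).
Reduce top mod 11: now compute (0/11).
Top reduces to 0: gcd > 1, so the symbol is 0.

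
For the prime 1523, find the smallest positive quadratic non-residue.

(2/1523) = −1, so 2 is the smallest positive non-residue mod 1523.

2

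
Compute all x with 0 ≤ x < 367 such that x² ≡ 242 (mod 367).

135, 232

Since 367 ≡ 3 (mod 4), a square root of 242 is 242^((367+1)/4) = 242^92 mod 367.
Repeated squaring: 242^2≡211, 242^4≡114, 242^8≡151, 242^16≡47, 242^32≡7, 242^64≡49 (mod 367).
242^92 = 242^(64+16+8+4) ≡ 135 (mod 367).
Check: 135² = 18225 ≡ 242 (mod 367). The two roots are 135 and 232.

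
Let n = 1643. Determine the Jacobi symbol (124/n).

Pull out 2^2: since 1643 ≡ 3 (mod 8), (2/1643) = -1, so (2/1643)^2 = +1.
Reciprocity: 31 ≡ 3 and 1643 ≡ 3 (mod 4), so (31/1643) = −(1643/31).
Reduce top mod 31: now compute (0/31).
Top reduces to 0: gcd > 1, so the symbol is 0.

0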